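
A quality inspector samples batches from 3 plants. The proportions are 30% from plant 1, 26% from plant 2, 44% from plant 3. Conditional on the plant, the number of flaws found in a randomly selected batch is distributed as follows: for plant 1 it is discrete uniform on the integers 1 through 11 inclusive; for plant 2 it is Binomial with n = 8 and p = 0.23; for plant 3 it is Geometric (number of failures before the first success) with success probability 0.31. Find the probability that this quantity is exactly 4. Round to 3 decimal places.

Conditional on each plant, P(X = 4): 1: 0.0909091; 2: 0.0688608; 3: 0.0702681.
By total probability, P(X = 4) = 0.3·0.0909091 + 0.26·0.0688608 + 0.44·0.0702681 = 0.0760945.

0.076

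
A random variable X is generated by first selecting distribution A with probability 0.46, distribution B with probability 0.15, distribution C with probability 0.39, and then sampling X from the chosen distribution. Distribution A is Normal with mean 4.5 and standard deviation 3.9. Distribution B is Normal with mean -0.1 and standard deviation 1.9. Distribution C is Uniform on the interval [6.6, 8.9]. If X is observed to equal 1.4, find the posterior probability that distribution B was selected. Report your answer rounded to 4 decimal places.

0.4020

Likelihoods f(1.4 | ·): A: 0.0745843; B: 0.15375; C: 0.
Posterior ∝ prior × likelihood. Numerator for B: 0.15·0.15375 = 0.0230625.
Normalizing constant: 0.46·0.0745843 + 0.15·0.15375 + 0.39·0 = 0.0573713.
P(B | observation) = 0.0230625 / 0.0573713 = 0.401987.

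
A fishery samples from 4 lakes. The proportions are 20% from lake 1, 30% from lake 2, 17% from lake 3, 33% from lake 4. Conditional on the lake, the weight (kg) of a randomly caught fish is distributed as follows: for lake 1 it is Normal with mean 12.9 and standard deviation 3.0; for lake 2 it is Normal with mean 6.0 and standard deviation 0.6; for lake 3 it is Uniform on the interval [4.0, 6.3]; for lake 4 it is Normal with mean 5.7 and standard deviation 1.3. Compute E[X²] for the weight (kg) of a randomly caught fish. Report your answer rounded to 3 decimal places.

61.853

For each component E[X²] = Var + (mean)², giving 1: 175.41; 2: 36.36; 3: 26.9633; 4: 34.18.
Overall E[X²] = 0.2·175.41 + 0.3·36.36 + 0.17·26.9633 + 0.33·34.18 = 61.8532.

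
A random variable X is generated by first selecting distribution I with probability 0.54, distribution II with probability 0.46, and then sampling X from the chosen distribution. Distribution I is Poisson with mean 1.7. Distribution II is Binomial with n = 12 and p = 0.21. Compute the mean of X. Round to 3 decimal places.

Component means — I: 1.7; II: 2.52.
E[X] = 0.54·1.7 + 0.46·2.52 = 2.0772.

2.077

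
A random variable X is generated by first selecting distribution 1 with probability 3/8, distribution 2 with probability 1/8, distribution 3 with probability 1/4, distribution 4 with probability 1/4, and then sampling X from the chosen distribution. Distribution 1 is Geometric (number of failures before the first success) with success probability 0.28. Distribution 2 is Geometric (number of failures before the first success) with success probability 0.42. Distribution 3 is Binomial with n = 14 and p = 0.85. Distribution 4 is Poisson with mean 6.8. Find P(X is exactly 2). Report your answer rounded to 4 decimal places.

0.0785

Conditional on each component, P(X = 2): 1: 0.145152; 2: 0.141288; 3: 8.5305e-09; 4: 0.0257505.
By total probability, P(X = 2) = 0.375·0.145152 + 0.125·0.141288 + 0.25·8.5305e-09 + 0.25·0.0257505 = 0.0785306.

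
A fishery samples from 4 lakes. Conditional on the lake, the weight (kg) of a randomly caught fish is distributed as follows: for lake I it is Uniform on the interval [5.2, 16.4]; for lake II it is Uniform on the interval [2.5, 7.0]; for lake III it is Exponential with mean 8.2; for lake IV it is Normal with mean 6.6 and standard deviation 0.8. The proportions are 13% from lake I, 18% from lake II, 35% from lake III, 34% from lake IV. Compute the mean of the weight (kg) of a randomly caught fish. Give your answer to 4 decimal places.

Component means — I: 10.8; II: 4.75; III: 8.2; IV: 6.6.
E[X] = 0.13·10.8 + 0.18·4.75 + 0.35·8.2 + 0.34·6.6 = 7.373.

7.3730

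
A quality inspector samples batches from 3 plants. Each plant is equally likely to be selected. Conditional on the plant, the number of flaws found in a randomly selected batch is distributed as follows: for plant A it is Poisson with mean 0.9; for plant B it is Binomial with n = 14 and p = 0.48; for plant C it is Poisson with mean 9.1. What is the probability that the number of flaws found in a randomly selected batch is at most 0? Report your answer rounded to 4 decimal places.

0.1356

Conditional on each plant, P(X ≤ 0): A: 0.40657; B: 0.000105693; C: 0.000111666.
By total probability, P(X ≤ 0) = 0.333333·0.40657 + 0.333333·0.000105693 + 0.333333·0.000111666 = 0.135596.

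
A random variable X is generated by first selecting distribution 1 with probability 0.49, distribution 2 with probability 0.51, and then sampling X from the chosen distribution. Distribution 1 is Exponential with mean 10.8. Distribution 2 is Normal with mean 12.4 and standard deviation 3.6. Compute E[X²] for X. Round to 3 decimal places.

For each component E[X²] = Var + (mean)², giving 1: 233.28; 2: 166.72.
Overall E[X²] = 0.49·233.28 + 0.51·166.72 = 199.334.

199.334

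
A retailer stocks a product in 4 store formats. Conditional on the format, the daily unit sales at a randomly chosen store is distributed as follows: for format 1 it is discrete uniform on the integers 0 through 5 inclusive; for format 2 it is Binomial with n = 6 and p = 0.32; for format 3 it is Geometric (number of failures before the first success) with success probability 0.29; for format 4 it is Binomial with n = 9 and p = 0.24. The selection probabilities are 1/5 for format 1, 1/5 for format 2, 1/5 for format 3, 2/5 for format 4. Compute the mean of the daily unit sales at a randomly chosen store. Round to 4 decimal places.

2.2377

Component means — 1: 2.5; 2: 1.92; 3: 2.44828; 4: 2.16.
E[X] = 0.2·2.5 + 0.2·1.92 + 0.2·2.44828 + 0.4·2.16 = 2.23766.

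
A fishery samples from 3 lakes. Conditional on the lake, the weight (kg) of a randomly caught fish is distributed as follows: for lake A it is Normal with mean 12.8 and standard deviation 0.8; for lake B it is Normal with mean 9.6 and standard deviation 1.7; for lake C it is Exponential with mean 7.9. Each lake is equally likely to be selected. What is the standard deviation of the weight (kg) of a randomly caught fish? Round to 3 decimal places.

5.109

Per component, A: μ=12.8, E[X²]=164.48; B: μ=9.6, E[X²]=95.05; C: μ=7.9, E[X²]=124.82.
E[X] = 0.333333·12.8 + 0.333333·9.6 + 0.333333·7.9 = 10.1.
E[X²] = 0.333333·164.48 + 0.333333·95.05 + 0.333333·124.82 = 128.117.
Var(X) = E[X²] − (E[X])² = 128.117 − 102.01 = 26.1067.
SD(X) = √26.1067 = 5.10947.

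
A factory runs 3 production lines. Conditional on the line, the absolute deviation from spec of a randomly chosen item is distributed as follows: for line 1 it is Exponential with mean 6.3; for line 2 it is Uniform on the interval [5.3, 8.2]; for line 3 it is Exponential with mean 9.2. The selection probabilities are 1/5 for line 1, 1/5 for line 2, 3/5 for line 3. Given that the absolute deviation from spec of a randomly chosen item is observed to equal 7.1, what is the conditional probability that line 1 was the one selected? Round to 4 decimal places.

0.0940

Likelihoods f(7.1 | ·): 1: 0.05143; 2: 0.344828; 3: 0.0502401.
Posterior ∝ prior × likelihood. Numerator for 1: 0.2·0.05143 = 0.010286.
Normalizing constant: 0.2·0.05143 + 0.2·0.344828 + 0.6·0.0502401 = 0.109396.
P(1 | observation) = 0.010286 / 0.109396 = 0.0940257.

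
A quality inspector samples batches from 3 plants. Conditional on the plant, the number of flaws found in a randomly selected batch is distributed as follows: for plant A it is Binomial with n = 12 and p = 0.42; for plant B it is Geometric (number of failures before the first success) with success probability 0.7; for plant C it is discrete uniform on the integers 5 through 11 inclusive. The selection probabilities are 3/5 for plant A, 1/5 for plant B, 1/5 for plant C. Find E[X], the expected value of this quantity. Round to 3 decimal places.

Component means — A: 5.04; B: 0.428571; C: 8.
E[X] = 0.6·5.04 + 0.2·0.428571 + 0.2·8 = 4.70971.

4.710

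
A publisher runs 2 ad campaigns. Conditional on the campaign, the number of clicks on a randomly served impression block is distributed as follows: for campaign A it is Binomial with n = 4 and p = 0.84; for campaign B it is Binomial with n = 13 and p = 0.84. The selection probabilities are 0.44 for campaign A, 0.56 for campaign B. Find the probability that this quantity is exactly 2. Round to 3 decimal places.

Conditional on each campaign, P(X = 2): A: 0.10838; B: 9.68218e-08.
By total probability, P(X = 2) = 0.44·0.10838 + 0.56·9.68218e-08 = 0.0476873.

0.048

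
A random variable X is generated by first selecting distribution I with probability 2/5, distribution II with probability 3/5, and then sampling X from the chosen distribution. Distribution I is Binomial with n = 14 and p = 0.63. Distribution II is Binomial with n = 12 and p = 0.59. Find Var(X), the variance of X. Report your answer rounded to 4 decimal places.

Per component, I: μ=8.82, E[X²]=81.0558; II: μ=7.08, E[X²]=53.0292.
E[X] = 0.4·8.82 + 0.6·7.08 = 7.776.
E[X²] = 0.4·81.0558 + 0.6·53.0292 = 64.2398.
Var(X) = E[X²] − (E[X])² = 64.2398 − 60.4662 = 3.77366.

3.7737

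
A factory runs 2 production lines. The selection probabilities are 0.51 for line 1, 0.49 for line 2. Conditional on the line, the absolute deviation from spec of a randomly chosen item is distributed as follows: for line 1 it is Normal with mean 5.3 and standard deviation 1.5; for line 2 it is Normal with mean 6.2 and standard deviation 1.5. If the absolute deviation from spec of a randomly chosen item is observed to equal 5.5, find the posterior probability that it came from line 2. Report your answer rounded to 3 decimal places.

0.465

Likelihoods f(5.5 | ·): 1: 0.263608; 2: 0.238522.
Posterior ∝ prior × likelihood. Numerator for 2: 0.49·0.238522 = 0.116876.
Normalizing constant: 0.51·0.263608 + 0.49·0.238522 = 0.251316.
P(2 | observation) = 0.116876 / 0.251316 = 0.465056.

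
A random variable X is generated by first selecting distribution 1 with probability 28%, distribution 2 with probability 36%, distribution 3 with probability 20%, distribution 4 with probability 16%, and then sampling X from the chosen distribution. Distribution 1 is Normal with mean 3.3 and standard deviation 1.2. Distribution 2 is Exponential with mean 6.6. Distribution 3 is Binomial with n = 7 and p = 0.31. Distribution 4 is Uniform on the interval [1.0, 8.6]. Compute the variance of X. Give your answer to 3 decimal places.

20.245

Per component, 1: μ=3.3, E[X²]=12.33; 2: μ=6.6, E[X²]=87.12; 3: μ=2.17, E[X²]=6.2062; 4: μ=4.8, E[X²]=27.8533.
E[X] = 0.28·3.3 + 0.36·6.6 + 0.2·2.17 + 0.16·4.8 = 4.502.
E[X²] = 0.28·12.33 + 0.36·87.12 + 0.2·6.2062 + 0.16·27.8533 = 40.5134.
Var(X) = E[X²] − (E[X])² = 40.5134 − 20.268 = 20.2454.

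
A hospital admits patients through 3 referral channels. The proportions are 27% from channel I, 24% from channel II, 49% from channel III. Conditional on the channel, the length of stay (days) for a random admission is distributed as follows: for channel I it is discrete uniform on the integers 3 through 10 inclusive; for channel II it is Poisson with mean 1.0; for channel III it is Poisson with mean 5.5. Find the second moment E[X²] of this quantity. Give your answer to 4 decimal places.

For each component E[X²] = Var + (mean)², giving I: 47.5; II: 2; III: 35.75.
Overall E[X²] = 0.27·47.5 + 0.24·2 + 0.49·35.75 = 30.8225.

30.8225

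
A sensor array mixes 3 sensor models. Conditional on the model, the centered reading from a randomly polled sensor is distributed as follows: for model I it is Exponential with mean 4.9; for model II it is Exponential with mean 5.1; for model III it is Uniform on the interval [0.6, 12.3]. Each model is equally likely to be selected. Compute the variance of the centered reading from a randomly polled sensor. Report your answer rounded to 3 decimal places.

20.950

Per component, I: μ=4.9, E[X²]=48.02; II: μ=5.1, E[X²]=52.02; III: μ=6.45, E[X²]=53.01.
E[X] = 0.333333·4.9 + 0.333333·5.1 + 0.333333·6.45 = 5.48333.
E[X²] = 0.333333·48.02 + 0.333333·52.02 + 0.333333·53.01 = 51.0167.
Var(X) = E[X²] − (E[X])² = 51.0167 − 30.0669 = 20.9497.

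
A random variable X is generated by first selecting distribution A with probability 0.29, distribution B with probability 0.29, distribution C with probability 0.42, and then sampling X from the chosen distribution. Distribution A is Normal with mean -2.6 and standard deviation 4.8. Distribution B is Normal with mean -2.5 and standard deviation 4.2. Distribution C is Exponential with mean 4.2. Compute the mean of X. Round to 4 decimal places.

0.2850

Component means — A: -2.6; B: -2.5; C: 4.2.
E[X] = 0.29·-2.6 + 0.29·-2.5 + 0.42·4.2 = 0.285.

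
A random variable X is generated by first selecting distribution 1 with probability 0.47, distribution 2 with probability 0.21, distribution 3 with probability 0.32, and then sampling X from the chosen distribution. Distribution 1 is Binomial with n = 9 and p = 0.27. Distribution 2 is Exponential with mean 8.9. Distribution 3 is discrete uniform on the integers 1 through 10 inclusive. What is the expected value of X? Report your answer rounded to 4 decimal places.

Component means — 1: 2.43; 2: 8.9; 3: 5.5.
E[X] = 0.47·2.43 + 0.21·8.9 + 0.32·5.5 = 4.7711.

4.7711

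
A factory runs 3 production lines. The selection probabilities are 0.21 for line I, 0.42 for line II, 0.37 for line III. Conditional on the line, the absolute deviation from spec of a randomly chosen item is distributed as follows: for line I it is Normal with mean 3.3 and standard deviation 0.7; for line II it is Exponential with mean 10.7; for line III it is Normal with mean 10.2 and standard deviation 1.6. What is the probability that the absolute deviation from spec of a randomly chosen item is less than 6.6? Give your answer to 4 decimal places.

Conditional on each line, P(X < 6.6): I: 0.999999; II: 0.460343; III: 0.0122245.
By total probability, P(X < 6.6) = 0.21·0.999999 + 0.42·0.460343 + 0.37·0.0122245 = 0.407867.

0.4079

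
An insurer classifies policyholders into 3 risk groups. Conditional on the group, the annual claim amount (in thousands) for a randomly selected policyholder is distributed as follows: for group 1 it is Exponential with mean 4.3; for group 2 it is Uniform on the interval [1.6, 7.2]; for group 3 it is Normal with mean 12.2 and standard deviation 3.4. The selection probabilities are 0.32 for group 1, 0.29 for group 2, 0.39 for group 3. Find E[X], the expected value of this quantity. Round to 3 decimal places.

Component means — 1: 4.3; 2: 4.4; 3: 12.2.
E[X] = 0.32·4.3 + 0.29·4.4 + 0.39·12.2 = 7.41.

7.410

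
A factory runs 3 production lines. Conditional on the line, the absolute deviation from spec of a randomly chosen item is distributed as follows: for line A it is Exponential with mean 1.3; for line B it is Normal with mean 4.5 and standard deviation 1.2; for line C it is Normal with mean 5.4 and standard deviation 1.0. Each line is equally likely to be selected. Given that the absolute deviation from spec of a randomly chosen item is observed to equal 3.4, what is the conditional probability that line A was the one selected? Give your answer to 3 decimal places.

Likelihoods f(3.4 | ·): A: 0.0562613; B: 0.218406; C: 0.053991.
Posterior ∝ prior × likelihood. Numerator for A: 0.333333·0.0562613 = 0.0187538.
Normalizing constant: 0.333333·0.0562613 + 0.333333·0.218406 + 0.333333·0.053991 = 0.109553.
P(A | observation) = 0.0187538 / 0.109553 = 0.171185.

0.171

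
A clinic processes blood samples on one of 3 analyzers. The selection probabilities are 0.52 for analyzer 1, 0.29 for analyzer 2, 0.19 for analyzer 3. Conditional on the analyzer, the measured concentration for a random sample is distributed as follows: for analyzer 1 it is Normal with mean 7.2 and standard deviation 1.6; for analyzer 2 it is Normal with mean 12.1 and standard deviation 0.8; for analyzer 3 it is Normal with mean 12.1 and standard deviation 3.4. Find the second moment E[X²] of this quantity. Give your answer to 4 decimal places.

For each component E[X²] = Var + (mean)², giving 1: 54.4; 2: 147.05; 3: 157.97.
Overall E[X²] = 0.52·54.4 + 0.29·147.05 + 0.19·157.97 = 100.947.

100.9468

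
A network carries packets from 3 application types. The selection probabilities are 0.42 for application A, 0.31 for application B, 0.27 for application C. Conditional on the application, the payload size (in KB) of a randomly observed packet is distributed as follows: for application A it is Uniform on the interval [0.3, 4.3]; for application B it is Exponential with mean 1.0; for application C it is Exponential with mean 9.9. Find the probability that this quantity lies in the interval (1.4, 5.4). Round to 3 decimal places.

0.457

Conditional on each application, P(1.4 < X < 5.4): A: 0.725; B: 0.24208; C: 0.288551.
By total probability, P(1.4 < X < 5.4) = 0.42·0.725 + 0.31·0.24208 + 0.27·0.288551 = 0.457454.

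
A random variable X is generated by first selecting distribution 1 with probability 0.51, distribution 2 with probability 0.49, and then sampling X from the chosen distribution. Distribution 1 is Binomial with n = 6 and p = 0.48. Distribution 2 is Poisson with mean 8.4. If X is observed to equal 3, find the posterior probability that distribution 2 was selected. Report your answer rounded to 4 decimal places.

Likelihoods P(X=3 | ·): 1: 0.311002; 2: 0.0222133.
Posterior ∝ prior × likelihood. Numerator for 2: 0.49·0.0222133 = 0.0108845.
Normalizing constant: 0.51·0.311002 + 0.49·0.0222133 = 0.169496.
P(2 | observation) = 0.0108845 / 0.169496 = 0.064217.

0.0642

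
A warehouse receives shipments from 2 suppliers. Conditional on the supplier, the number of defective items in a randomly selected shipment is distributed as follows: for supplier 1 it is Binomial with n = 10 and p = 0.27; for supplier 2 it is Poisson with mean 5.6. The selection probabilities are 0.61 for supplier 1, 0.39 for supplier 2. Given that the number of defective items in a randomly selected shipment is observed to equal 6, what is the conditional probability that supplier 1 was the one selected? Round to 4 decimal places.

0.1858

Likelihoods P(X=6 | ·): 1: 0.0231043; 2: 0.158397.
Posterior ∝ prior × likelihood. Numerator for 1: 0.61·0.0231043 = 0.0140936.
Normalizing constant: 0.61·0.0231043 + 0.39·0.158397 = 0.0758684.
P(1 | observation) = 0.0140936 / 0.0758684 = 0.185764.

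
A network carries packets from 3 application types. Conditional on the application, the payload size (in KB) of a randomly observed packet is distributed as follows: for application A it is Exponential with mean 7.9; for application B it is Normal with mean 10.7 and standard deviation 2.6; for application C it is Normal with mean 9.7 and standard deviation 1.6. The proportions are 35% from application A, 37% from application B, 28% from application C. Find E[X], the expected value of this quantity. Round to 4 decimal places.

Component means — A: 7.9; B: 10.7; C: 9.7.
E[X] = 0.35·7.9 + 0.37·10.7 + 0.28·9.7 = 9.44.

9.4400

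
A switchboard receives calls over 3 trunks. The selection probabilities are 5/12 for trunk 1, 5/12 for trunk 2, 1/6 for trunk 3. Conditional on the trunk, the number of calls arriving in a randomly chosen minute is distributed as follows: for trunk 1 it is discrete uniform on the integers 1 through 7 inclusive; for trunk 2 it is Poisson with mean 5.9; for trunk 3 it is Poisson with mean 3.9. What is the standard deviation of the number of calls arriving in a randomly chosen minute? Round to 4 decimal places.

Per component, 1: μ=4, E[X²]=20; 2: μ=5.9, E[X²]=40.71; 3: μ=3.9, E[X²]=19.11.
E[X] = 0.416667·4 + 0.416667·5.9 + 0.166667·3.9 = 4.775.
E[X²] = 0.416667·20 + 0.416667·40.71 + 0.166667·19.11 = 28.4808.
Var(X) = E[X²] − (E[X])² = 28.4808 − 22.8006 = 5.68021.
SD(X) = √5.68021 = 2.38332.

2.3833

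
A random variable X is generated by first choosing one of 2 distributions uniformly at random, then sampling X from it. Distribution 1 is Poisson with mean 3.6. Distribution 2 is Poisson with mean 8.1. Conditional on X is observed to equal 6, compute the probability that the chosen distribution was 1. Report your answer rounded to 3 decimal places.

Likelihoods P(X=6 | ·): 1: 0.0826081; 2: 0.119067.
Posterior ∝ prior × likelihood. Numerator for 1: 0.5·0.0826081 = 0.041304.
Normalizing constant: 0.5·0.0826081 + 0.5·0.119067 = 0.100838.
P(1 | observation) = 0.041304 / 0.100838 = 0.409609.

0.410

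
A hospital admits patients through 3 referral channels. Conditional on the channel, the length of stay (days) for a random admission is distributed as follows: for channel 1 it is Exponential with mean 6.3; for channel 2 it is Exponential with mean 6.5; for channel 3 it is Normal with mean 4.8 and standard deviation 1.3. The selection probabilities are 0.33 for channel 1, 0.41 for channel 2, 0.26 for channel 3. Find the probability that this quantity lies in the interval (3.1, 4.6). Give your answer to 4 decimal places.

0.1845

Conditional on each channel, P(3.1 < X < 4.6): 1: 0.129531; 2: 0.12791; 3: 0.343377.
By total probability, P(3.1 < X < 4.6) = 0.33·0.129531 + 0.41·0.12791 + 0.26·0.343377 = 0.184466.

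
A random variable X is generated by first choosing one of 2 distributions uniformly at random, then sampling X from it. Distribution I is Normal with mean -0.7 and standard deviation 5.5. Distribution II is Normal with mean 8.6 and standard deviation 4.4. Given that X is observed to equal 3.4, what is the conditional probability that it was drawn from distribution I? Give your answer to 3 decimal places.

Likelihoods f(3.4 | ·): I: 0.0549387; II: 0.0450992.
Posterior ∝ prior × likelihood. Numerator for I: 0.5·0.0549387 = 0.0274693.
Normalizing constant: 0.5·0.0549387 + 0.5·0.0450992 = 0.0500189.
P(I | observation) = 0.0274693 / 0.0500189 = 0.549179.

0.549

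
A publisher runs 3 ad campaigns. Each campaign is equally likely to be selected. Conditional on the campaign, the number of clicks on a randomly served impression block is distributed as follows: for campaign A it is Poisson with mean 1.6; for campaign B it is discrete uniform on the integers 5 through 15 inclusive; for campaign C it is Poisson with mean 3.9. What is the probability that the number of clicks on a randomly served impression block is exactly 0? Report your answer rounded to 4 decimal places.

0.0740

Conditional on each campaign, P(X = 0): A: 0.201897; B: 0; C: 0.0202419.
By total probability, P(X = 0) = 0.333333·0.201897 + 0.333333·0 + 0.333333·0.0202419 = 0.0740461.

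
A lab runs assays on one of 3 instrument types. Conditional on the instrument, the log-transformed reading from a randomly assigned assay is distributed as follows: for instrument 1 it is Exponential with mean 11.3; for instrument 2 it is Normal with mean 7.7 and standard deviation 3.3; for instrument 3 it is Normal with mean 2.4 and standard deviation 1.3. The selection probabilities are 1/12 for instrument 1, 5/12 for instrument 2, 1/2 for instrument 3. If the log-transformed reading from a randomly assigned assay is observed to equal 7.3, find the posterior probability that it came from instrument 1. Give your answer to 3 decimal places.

Likelihoods f(7.3 | ·): 1: 0.0463831; 2: 0.120007; 3: 0.00025231.
Posterior ∝ prior × likelihood. Numerator for 1: 0.0833333·0.0463831 = 0.00386526.
Normalizing constant: 0.0833333·0.0463831 + 0.416667·0.120007 + 0.5·0.00025231 = 0.0539942.
P(1 | observation) = 0.00386526 / 0.0539942 = 0.0715865.

0.072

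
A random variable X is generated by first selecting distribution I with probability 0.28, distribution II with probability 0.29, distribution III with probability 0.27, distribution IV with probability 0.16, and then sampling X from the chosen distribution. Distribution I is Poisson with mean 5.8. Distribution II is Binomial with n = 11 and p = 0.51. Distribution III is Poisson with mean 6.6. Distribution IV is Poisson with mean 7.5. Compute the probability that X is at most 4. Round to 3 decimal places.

Conditional on each component, P(X ≤ 4): I: 0.312718; II: 0.252315; III: 0.212704; IV: 0.132062.
By total probability, P(X ≤ 4) = 0.28·0.312718 + 0.29·0.252315 + 0.27·0.212704 + 0.16·0.132062 = 0.239292.

0.239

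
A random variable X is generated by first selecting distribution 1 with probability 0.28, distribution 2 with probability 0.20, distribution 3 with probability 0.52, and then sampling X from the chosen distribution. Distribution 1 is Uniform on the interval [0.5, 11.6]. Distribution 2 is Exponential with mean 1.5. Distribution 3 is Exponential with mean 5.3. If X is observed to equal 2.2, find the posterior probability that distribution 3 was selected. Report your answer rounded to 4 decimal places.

0.5364

Likelihoods f(2.2 | ·): 1: 0.0900901; 2: 0.153795; 3: 0.124581.
Posterior ∝ prior × likelihood. Numerator for 3: 0.52·0.124581 = 0.064782.
Normalizing constant: 0.28·0.0900901 + 0.2·0.153795 + 0.52·0.124581 = 0.120766.
P(3 | observation) = 0.064782 / 0.120766 = 0.536424.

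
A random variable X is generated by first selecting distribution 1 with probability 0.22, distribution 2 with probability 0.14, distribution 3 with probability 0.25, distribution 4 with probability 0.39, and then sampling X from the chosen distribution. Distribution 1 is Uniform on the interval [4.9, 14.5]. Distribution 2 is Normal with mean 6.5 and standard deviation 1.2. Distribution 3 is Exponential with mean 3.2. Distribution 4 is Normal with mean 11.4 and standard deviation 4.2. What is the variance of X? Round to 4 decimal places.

22.4659

Per component, 1: μ=9.7, E[X²]=101.77; 2: μ=6.5, E[X²]=43.69; 3: μ=3.2, E[X²]=20.48; 4: μ=11.4, E[X²]=147.6.
E[X] = 0.22·9.7 + 0.14·6.5 + 0.25·3.2 + 0.39·11.4 = 8.29.
E[X²] = 0.22·101.77 + 0.14·43.69 + 0.25·20.48 + 0.39·147.6 = 91.19.
Var(X) = E[X²] − (E[X])² = 91.19 − 68.7241 = 22.4659.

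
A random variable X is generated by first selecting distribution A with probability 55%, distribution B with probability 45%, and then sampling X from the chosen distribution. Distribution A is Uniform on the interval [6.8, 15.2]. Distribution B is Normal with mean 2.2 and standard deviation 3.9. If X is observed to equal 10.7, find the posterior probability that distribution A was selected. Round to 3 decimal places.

Likelihoods f(10.7 | ·): A: 0.119048; B: 0.00951394.
Posterior ∝ prior × likelihood. Numerator for A: 0.55·0.119048 = 0.0654762.
Normalizing constant: 0.55·0.119048 + 0.45·0.00951394 = 0.0697575.
P(A | observation) = 0.0654762 / 0.0697575 = 0.938626.

0.939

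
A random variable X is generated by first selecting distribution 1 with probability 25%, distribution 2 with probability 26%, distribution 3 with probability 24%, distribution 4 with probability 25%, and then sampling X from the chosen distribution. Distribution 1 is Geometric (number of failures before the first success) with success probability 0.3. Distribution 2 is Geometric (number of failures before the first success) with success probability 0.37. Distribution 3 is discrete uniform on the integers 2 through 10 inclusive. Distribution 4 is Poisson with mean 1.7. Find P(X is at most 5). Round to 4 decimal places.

Conditional on each component, P(X ≤ 5): 1: 0.882351; 2: 0.937476; 3: 0.444444; 4: 0.992001.
By total probability, P(X ≤ 5) = 0.25·0.882351 + 0.26·0.937476 + 0.24·0.444444 + 0.25·0.992001 = 0.818998.

0.8190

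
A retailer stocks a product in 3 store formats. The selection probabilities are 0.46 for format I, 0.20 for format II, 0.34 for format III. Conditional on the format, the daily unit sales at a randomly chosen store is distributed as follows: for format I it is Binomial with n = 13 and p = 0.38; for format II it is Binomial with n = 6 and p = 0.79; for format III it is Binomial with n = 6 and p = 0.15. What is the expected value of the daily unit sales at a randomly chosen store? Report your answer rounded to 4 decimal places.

3.5264

Component means — I: 4.94; II: 4.74; III: 0.9.
E[X] = 0.46·4.94 + 0.2·4.74 + 0.34·0.9 = 3.5264.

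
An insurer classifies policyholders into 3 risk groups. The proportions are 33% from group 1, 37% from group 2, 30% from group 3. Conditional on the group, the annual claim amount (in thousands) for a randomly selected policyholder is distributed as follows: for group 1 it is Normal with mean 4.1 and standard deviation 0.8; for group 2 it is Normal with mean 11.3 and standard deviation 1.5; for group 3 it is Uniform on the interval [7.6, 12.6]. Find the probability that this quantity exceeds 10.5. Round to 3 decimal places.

0.386

Conditional on each group, P(X > 10.5): 1: 6.66134e-16; 2: 0.703099; 3: 0.42.
By total probability, P(X > 10.5) = 0.33·6.66134e-16 + 0.37·0.703099 + 0.3·0.42 = 0.386146.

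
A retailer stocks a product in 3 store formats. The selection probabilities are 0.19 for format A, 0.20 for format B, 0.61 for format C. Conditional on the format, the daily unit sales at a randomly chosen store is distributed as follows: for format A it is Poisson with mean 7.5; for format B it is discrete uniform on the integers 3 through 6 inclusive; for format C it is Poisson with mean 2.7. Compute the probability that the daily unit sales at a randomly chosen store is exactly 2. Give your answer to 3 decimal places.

0.152

Conditional on each format, P(X = 2): A: 0.0155555; B: 0; C: 0.244964.
By total probability, P(X = 2) = 0.19·0.0155555 + 0.2·0 + 0.61·0.244964 = 0.152384.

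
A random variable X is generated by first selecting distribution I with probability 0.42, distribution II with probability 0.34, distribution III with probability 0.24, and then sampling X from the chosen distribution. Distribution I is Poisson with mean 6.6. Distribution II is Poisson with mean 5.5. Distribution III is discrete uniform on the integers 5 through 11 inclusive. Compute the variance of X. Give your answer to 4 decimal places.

6.4824

Per component, I: μ=6.6, E[X²]=50.16; II: μ=5.5, E[X²]=35.75; III: μ=8, E[X²]=68.
E[X] = 0.42·6.6 + 0.34·5.5 + 0.24·8 = 6.562.
E[X²] = 0.42·50.16 + 0.34·35.75 + 0.24·68 = 49.5422.
Var(X) = E[X²] − (E[X])² = 49.5422 − 43.0598 = 6.48236.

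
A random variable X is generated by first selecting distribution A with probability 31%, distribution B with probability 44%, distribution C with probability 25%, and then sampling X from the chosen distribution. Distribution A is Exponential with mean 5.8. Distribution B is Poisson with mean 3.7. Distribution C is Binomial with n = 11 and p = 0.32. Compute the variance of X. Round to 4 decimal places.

Per component, A: μ=5.8, E[X²]=67.28; B: μ=3.7, E[X²]=17.39; C: μ=3.52, E[X²]=14.784.
E[X] = 0.31·5.8 + 0.44·3.7 + 0.25·3.52 = 4.306.
E[X²] = 0.31·67.28 + 0.44·17.39 + 0.25·14.784 = 32.2044.
Var(X) = E[X²] − (E[X])² = 32.2044 − 18.5416 = 13.6628.

13.6628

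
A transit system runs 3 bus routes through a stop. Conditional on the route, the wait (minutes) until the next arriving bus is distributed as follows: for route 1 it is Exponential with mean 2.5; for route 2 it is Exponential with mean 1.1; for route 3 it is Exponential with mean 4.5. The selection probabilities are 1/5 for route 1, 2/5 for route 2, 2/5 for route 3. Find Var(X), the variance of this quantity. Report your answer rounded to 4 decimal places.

12.1604

Per component, 1: μ=2.5, E[X²]=12.5; 2: μ=1.1, E[X²]=2.42; 3: μ=4.5, E[X²]=40.5.
E[X] = 0.2·2.5 + 0.4·1.1 + 0.4·4.5 = 2.74.
E[X²] = 0.2·12.5 + 0.4·2.42 + 0.4·40.5 = 19.668.
Var(X) = E[X²] − (E[X])² = 19.668 − 7.5076 = 12.1604.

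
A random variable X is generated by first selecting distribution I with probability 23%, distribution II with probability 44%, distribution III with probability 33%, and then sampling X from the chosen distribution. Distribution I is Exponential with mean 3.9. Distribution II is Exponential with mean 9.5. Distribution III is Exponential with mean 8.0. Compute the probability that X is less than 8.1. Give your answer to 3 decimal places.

0.664

Conditional on each component, P(X < 8.1): I: 0.874685; II: 0.573708; III: 0.63669.
By total probability, P(X < 8.1) = 0.23·0.874685 + 0.44·0.573708 + 0.33·0.63669 = 0.663717.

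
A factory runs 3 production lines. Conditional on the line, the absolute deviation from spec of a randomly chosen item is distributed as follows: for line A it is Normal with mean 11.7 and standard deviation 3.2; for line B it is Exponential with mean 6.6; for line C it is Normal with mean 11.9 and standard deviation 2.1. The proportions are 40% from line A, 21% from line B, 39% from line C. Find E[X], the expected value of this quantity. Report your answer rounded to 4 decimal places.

Component means — A: 11.7; B: 6.6; C: 11.9.
E[X] = 0.4·11.7 + 0.21·6.6 + 0.39·11.9 = 10.707.

10.7070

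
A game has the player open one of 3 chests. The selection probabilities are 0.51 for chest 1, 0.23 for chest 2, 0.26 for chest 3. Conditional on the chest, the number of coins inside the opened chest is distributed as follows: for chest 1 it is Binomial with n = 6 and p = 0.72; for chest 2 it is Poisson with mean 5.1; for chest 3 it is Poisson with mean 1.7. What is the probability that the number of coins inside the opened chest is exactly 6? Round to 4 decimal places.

0.1069

Conditional on each chest, P(X = 6): 1: 0.139314; 2: 0.149; 3: 0.00612436.
By total probability, P(X = 6) = 0.51·0.139314 + 0.23·0.149 + 0.26·0.00612436 = 0.106913.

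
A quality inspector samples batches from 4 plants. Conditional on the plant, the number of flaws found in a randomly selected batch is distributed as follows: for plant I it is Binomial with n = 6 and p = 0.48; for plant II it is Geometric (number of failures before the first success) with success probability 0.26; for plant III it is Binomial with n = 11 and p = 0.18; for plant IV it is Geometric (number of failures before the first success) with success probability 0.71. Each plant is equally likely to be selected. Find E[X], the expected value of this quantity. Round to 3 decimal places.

Component means — I: 2.88; II: 2.84615; III: 1.98; IV: 0.408451.
E[X] = 0.25·2.88 + 0.25·2.84615 + 0.25·1.98 + 0.25·0.408451 = 2.02865.

2.029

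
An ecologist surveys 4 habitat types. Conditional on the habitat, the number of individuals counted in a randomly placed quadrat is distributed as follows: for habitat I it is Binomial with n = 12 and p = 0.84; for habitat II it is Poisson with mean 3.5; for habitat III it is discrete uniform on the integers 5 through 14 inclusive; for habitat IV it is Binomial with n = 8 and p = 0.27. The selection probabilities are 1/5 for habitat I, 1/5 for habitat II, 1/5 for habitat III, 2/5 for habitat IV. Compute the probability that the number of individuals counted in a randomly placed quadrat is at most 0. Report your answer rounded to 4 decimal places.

0.0383

Conditional on each habitat, P(X ≤ 0): I: 2.81475e-10; II: 0.0301974; III: 0; IV: 0.080646.
By total probability, P(X ≤ 0) = 0.2·2.81475e-10 + 0.2·0.0301974 + 0.2·0 + 0.4·0.080646 = 0.0382979.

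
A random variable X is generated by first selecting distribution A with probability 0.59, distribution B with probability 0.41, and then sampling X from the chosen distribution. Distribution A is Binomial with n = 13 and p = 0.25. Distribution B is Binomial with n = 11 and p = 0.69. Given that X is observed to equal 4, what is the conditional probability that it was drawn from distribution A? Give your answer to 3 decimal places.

Likelihoods P(X=4 | ·): A: 0.209709; B: 0.0205798.
Posterior ∝ prior × likelihood. Numerator for A: 0.59·0.209709 = 0.123728.
Normalizing constant: 0.59·0.209709 + 0.41·0.0205798 = 0.132166.
P(A | observation) = 0.123728 / 0.132166 = 0.936158.

0.936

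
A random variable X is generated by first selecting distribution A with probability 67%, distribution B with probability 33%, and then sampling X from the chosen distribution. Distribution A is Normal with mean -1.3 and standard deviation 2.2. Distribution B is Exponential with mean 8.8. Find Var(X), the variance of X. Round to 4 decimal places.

Per component, A: μ=-1.3, E[X²]=6.53; B: μ=8.8, E[X²]=154.88.
E[X] = 0.67·-1.3 + 0.33·8.8 = 2.033.
E[X²] = 0.67·6.53 + 0.33·154.88 = 55.4855.
Var(X) = E[X²] − (E[X])² = 55.4855 − 4.13309 = 51.3524.

51.3524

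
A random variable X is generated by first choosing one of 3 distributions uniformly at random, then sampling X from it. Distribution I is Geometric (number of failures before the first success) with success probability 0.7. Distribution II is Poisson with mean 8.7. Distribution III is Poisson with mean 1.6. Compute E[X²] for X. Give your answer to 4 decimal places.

For each component E[X²] = Var + (mean)², giving I: 0.795918; II: 84.39; III: 4.16.
Overall E[X²] = 0.333333·0.795918 + 0.333333·84.39 + 0.333333·4.16 = 29.782.

29.7820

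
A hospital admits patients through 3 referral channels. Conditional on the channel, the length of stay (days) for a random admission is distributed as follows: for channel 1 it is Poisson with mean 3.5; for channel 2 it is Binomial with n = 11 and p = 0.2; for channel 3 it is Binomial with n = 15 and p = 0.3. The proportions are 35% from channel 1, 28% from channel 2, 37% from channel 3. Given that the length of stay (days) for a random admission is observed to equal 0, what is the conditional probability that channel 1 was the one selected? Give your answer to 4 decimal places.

Likelihoods P(X=0 | ·): 1: 0.0301974; 2: 0.0858993; 3: 0.00474756.
Posterior ∝ prior × likelihood. Numerator for 1: 0.35·0.0301974 = 0.0105691.
Normalizing constant: 0.35·0.0301974 + 0.28·0.0858993 + 0.37·0.00474756 = 0.0363775.
P(1 | observation) = 0.0105691 / 0.0363775 = 0.290539.

0.2905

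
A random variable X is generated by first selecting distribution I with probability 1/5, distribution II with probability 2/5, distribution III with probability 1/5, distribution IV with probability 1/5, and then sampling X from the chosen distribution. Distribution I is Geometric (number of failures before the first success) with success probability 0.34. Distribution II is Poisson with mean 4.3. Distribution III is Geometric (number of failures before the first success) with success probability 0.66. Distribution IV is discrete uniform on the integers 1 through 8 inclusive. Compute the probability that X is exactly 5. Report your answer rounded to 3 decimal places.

Conditional on each component, P(X = 5): I: 0.0425793; II: 0.166224; III: 0.00299874; IV: 0.125.
By total probability, P(X = 5) = 0.2·0.0425793 + 0.4·0.166224 + 0.2·0.00299874 + 0.2·0.125 = 0.100605.

0.101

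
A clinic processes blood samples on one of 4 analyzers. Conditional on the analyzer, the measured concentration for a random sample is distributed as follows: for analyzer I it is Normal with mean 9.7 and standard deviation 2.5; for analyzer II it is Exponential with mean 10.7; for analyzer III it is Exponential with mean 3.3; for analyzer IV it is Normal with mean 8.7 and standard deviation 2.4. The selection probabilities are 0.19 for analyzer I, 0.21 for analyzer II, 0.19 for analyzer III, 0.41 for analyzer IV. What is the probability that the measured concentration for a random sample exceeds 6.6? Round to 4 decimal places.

Conditional on each analyzer, P(X > 6.6): I: 0.892512; II: 0.539657; III: 0.135335; IV: 0.809213.
By total probability, P(X > 6.6) = 0.19·0.892512 + 0.21·0.539657 + 0.19·0.135335 + 0.41·0.809213 = 0.640396.

0.6404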